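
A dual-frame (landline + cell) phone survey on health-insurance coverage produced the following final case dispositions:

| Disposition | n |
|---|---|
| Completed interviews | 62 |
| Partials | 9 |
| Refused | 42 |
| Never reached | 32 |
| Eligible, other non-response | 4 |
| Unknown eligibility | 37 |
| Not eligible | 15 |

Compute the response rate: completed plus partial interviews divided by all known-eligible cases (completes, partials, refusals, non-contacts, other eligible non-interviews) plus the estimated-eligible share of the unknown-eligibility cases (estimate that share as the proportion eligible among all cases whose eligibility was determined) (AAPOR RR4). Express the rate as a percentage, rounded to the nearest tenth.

38.9%

Top: 62 + 9 = 71
Eligible (known): 62 + 9 + 42 + 32 + 4 = 149
e = 149 / (149 + 15) = 149 / 164 = 0.9085
Estimated eligible among unknowns: 0.9085 × 37 = 33.61
Denominator: 149 + 33.61 = 182.61
RR4 = 71 / 182.61 = 0.3888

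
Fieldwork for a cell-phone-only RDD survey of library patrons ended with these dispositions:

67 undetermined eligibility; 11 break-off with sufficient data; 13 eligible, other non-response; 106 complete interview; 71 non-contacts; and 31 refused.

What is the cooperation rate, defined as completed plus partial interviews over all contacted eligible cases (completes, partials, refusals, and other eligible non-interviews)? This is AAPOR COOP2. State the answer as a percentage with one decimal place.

Top → 106 + 11 = 117
Denominator → 106 + 11 + 31 + 13 = 161
COOP2 = 117 / 161 = 0.7267

72.7%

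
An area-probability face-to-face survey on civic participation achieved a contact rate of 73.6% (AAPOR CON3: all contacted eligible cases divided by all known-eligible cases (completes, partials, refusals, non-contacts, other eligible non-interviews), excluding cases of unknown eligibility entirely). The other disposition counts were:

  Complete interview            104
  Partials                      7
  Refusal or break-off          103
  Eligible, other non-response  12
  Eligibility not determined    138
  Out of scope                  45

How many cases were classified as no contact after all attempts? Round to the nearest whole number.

Numerator = 104 + 7 + 103 + 12 = 226
CON3 = 226 / D = 0.736
D = 226 / 0.736 = 307.1
Remaining denominator categories sum to 226
no contact after all attempts = 307.1 − 226 ≈ 81

81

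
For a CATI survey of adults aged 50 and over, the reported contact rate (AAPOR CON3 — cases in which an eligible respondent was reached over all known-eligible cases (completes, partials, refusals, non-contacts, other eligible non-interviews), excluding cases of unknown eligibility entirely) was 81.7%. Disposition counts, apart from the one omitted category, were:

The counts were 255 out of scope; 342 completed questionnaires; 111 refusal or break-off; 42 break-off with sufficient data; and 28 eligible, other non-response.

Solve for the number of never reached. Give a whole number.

117

Numerator = 342 + 42 + 111 + 28 = 523
CON3 = 523 / D = 0.817
D = 523 / 0.817 = 640.1
Rest of base = 523
never reached = 640.1 − 523 ≈ 117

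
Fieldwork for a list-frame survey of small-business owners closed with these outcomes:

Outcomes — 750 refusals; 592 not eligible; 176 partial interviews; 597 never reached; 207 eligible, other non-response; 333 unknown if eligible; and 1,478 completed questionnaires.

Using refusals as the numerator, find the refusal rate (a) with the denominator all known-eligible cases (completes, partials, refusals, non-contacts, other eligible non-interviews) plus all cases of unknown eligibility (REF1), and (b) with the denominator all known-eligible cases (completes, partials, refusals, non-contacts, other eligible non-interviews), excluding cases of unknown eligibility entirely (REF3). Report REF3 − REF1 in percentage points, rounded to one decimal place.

2.2

Top: 750
Base: 1478 + 176 + 750 + 597 + 207 + 333 = 3541
REF1 = 750 / 3541 = 0.2118
Base: 1478 + 176 + 750 + 597 + 207 = 3208
REF3 = 750 / 3208 = 0.2338
Difference = 23.38 − 21.18 = 2.20 percentage points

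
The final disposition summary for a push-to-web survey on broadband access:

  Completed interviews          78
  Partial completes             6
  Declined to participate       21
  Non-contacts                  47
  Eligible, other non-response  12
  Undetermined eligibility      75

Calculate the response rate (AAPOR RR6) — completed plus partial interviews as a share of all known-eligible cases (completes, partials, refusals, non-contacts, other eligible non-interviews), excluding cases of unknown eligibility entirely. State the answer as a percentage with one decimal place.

Num → 78 + 6 = 84
Denom → 78 + 6 + 21 + 47 + 12 = 164
RR6 = 84 / 164 = 0.5122

51.2%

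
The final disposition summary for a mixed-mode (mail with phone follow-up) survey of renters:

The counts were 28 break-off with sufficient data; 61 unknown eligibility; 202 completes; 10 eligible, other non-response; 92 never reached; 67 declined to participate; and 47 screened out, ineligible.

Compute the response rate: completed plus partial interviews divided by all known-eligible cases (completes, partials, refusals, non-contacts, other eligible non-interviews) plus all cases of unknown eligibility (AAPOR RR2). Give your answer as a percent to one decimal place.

50.0%

Top = 202 + 28 = 230
Base = 202 + 28 + 67 + 92 + 10 + 61 = 460
RR2 = 230 / 460 = 0.5000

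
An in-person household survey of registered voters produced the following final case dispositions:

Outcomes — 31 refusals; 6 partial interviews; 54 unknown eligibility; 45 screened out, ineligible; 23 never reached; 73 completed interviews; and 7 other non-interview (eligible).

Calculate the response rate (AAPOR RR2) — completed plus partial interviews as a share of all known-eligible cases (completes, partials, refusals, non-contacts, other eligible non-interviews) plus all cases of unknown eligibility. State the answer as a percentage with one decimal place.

Numerator = 73 + 6 = 79
Denom = 73 + 6 + 31 + 23 + 7 + 54 = 194
RR2 = 79 / 194 = 0.4072

40.7%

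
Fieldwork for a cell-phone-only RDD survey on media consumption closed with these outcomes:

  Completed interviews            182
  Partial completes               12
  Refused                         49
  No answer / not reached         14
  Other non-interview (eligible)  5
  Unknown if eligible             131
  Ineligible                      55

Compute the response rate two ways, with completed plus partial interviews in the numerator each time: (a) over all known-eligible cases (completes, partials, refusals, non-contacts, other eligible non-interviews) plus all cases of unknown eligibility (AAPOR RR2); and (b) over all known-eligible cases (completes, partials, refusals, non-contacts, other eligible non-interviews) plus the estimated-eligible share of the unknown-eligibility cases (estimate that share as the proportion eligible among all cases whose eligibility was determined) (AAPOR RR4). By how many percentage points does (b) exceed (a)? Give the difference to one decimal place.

3.0

Numerator: 182 + 12 = 194
Base: 182 + 12 + 49 + 14 + 5 + 131 = 393
RR2 = 194 / 393 = 0.4936
Known eligible: 182 + 12 + 49 + 14 + 5 = 262
e = 262 / (262 + 55) = 262 / 317 = 0.8265
Estimated eligible among unknowns: 0.8265 × 131 = 108.27
Base: 262 + 108.27 = 370.27
RR4 = 194 / 370.27 = 0.5239
Difference = 52.39 − 49.36 = 3.03 percentage points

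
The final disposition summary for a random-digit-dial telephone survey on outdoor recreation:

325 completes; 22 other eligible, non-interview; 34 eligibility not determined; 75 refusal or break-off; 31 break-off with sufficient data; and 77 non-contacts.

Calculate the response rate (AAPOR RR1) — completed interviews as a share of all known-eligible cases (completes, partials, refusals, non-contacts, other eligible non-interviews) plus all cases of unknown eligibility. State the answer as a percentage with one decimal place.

Num → 325
Denom → 325 + 31 + 75 + 77 + 22 + 34 = 564
RR1 = 325 / 564 = 0.5762

57.6%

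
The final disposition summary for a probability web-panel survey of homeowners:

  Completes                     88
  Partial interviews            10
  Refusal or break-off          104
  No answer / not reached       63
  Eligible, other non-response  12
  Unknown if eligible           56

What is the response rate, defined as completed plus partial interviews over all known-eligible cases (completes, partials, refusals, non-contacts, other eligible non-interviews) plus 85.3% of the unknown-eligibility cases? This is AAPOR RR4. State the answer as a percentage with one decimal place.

30.2%

Top → 88 + 10 = 98
Eligible (known) → 88 + 10 + 104 + 63 + 12 = 277
Estimated eligible among unknowns → 0.8530 × 56 = 47.77
Denominator → 277 + 47.77 = 324.77
RR4 = 98 / 324.77 = 0.3018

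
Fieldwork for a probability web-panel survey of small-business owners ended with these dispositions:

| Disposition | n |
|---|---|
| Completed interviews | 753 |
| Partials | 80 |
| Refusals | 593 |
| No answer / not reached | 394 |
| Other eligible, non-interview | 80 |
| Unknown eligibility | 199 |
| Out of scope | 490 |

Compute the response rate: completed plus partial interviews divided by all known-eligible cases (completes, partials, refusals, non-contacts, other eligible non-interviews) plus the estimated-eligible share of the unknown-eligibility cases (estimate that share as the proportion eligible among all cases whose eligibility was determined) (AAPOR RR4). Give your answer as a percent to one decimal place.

Top: 753 + 80 = 833
Determined eligible: 753 + 80 + 593 + 394 + 80 = 1900
e = 1900 / (1900 + 490) = 1900 / 2390 = 0.7950
Estimated eligible among unknowns: 0.7950 × 199 = 158.21
Base: 1900 + 158.21 = 2058.21
RR4 = 833 / 2058.21 = 0.4047

40.5%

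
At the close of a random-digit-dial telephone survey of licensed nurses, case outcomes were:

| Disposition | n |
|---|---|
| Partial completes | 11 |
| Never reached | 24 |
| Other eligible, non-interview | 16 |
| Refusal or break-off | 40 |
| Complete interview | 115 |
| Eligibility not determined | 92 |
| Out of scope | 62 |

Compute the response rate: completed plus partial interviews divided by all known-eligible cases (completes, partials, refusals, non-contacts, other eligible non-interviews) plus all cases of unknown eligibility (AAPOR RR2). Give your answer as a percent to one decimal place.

Numerator = 115 + 11 = 126
Denom = 115 + 11 + 40 + 24 + 16 + 92 = 298
RR2 = 126 / 298 = 0.4228

42.3%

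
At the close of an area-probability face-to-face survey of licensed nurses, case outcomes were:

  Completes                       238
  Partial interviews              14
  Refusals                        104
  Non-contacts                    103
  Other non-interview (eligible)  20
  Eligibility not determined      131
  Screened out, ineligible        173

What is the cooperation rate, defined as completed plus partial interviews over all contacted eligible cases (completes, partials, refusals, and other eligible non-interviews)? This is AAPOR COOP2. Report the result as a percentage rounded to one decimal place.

Numerator = 238 + 14 = 252
Base = 238 + 14 + 104 + 20 = 376
COOP2 = 252 / 376 = 0.6702

67.0%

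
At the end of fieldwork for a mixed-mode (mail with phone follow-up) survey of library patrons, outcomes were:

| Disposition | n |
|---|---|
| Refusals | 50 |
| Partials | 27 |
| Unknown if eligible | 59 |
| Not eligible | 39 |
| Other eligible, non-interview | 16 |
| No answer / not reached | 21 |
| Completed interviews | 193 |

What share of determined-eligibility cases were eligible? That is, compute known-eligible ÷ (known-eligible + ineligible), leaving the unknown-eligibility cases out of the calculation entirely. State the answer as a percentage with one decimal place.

Determined eligible = 193 + 27 + 50 + 21 + 16 = 307
e = 307 / (307 + 39) = 307 / 346 = 0.8873

88.7%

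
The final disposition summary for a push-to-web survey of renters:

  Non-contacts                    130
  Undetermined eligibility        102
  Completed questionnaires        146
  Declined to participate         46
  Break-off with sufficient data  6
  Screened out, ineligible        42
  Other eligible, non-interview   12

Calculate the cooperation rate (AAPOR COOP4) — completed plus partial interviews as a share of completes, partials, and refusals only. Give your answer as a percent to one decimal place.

Num: 146 + 6 = 152
Denom: 146 + 6 + 46 = 198
COOP4 = 152 / 198 = 0.7677

76.8%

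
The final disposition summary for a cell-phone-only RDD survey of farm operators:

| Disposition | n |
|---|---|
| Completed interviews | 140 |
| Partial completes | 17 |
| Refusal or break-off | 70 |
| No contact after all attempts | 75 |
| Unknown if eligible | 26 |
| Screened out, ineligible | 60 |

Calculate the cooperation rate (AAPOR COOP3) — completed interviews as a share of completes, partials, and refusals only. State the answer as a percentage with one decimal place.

61.7%

Num = 140
Denominator = 140 + 17 + 70 = 227
COOP3 = 140 / 227 = 0.6167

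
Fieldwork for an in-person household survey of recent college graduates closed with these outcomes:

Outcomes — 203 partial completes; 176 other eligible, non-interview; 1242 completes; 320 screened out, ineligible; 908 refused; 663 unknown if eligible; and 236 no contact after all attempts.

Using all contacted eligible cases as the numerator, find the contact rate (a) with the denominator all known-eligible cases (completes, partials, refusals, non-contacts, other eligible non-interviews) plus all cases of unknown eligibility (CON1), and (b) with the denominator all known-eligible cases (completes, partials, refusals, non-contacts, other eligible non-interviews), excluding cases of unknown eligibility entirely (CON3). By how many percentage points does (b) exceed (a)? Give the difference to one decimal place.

Num: 1242 + 203 + 908 + 176 = 2529
Base: 1242 + 203 + 908 + 236 + 176 + 663 = 3428
CON1 = 2529 / 3428 = 0.7377
Base: 1242 + 203 + 908 + 236 + 176 = 2765
CON3 = 2529 / 2765 = 0.9146
Difference = 91.46 − 73.77 = 17.69 percentage points

17.7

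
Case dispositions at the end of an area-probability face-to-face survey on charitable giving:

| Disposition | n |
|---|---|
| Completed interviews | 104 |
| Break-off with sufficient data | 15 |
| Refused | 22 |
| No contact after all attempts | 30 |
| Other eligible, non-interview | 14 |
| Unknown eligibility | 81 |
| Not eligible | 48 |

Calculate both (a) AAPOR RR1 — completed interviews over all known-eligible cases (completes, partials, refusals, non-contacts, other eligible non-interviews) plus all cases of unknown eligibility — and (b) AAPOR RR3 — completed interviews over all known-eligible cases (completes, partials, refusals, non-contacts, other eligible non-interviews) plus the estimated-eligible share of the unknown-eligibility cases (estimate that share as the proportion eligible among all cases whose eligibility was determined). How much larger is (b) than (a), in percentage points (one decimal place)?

Numerator → 104
Denominator → 104 + 15 + 22 + 30 + 14 + 81 = 266
RR1 = 104 / 266 = 0.3910
Known eligible → 104 + 15 + 22 + 30 + 14 = 185
e = 185 / (185 + 48) = 185 / 233 = 0.7940
Eligible share of unknowns → 0.7940 × 81 = 64.31
Denominator → 185 + 64.31 = 249.31
RR3 = 104 / 249.31 = 0.4172
Difference = 41.72 − 39.10 = 2.62 percentage points

2.6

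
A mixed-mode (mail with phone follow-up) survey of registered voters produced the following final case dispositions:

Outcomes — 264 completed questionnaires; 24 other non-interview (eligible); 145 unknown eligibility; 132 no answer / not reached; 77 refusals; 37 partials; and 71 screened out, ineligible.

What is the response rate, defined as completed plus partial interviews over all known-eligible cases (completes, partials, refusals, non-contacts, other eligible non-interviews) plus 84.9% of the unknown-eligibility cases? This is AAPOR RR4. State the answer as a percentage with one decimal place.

Numerator: 264 + 37 = 301
Determined eligible: 264 + 37 + 77 + 132 + 24 = 534
e × U: 0.8490 × 145 = 123.10
Denom: 534 + 123.10 = 657.10
RR4 = 301 / 657.10 = 0.4581

45.8%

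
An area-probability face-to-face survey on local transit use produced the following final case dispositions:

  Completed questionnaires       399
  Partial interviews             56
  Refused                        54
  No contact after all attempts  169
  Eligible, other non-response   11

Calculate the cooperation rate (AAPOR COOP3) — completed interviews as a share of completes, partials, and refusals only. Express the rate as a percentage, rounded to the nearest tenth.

Top: 399
Denom: 399 + 56 + 54 = 509
COOP3 = 399 / 509 = 0.7839

78.4%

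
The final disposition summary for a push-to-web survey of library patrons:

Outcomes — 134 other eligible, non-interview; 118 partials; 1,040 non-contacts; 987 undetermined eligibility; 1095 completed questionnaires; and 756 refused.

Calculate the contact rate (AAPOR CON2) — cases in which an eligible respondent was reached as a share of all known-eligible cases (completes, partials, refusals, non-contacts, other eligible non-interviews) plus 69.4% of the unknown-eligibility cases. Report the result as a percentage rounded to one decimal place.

Num → 1095 + 118 + 756 + 134 = 2103
Eligible (known) → 1095 + 118 + 756 + 1040 + 134 = 3143
e × U → 0.6940 × 987 = 684.98
Denominator → 3143 + 684.98 = 3827.98
CON2 = 2103 / 3827.98 = 0.5494

54.9%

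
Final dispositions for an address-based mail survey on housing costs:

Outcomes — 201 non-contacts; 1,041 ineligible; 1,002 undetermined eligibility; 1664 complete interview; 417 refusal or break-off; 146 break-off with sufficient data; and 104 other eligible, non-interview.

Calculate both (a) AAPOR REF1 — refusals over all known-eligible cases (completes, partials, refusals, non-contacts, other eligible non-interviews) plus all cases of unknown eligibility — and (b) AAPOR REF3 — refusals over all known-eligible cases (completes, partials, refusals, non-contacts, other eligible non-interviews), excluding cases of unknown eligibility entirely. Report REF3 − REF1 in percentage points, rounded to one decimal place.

4.7

Top: 417
Denom: 1664 + 146 + 417 + 201 + 104 + 1002 = 3534
REF1 = 417 / 3534 = 0.1180
Denom: 1664 + 146 + 417 + 201 + 104 = 2532
REF3 = 417 / 2532 = 0.1647
Difference = 16.47 − 11.80 = 4.67 percentage points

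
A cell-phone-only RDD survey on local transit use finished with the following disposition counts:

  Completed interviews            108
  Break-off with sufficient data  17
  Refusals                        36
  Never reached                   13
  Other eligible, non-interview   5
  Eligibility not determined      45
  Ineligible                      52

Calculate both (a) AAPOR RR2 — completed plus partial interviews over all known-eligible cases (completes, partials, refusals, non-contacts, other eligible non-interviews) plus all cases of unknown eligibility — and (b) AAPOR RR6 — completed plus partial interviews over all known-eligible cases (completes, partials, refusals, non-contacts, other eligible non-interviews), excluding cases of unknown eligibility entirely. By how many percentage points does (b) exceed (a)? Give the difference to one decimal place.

Top: 108 + 17 = 125
Denom: 108 + 17 + 36 + 13 + 5 + 45 = 224
RR2 = 125 / 224 = 0.5580
Denom: 108 + 17 + 36 + 13 + 5 = 179
RR6 = 125 / 179 = 0.6983
Difference = 69.83 − 55.80 = 14.03 percentage points

14.0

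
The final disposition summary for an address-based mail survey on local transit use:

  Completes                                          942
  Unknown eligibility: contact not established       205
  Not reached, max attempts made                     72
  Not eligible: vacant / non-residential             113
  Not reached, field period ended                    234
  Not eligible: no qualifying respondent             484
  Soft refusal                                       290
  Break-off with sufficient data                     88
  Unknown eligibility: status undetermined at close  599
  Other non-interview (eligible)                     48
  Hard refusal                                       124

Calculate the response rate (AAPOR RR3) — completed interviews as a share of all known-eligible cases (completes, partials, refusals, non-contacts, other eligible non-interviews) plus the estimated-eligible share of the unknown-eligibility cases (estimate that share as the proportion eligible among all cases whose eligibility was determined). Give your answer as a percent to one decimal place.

Declined to participate = 124 + 290 = 414
No contact after all attempts = 234 + 72 = 306
Unknown eligibility = 205 + 599 = 804
Not eligible = 484 + 113 = 597
Numerator = 942
Known eligible = 942 + 88 + 414 + 306 + 48 = 1798
e = 1798 / (1798 + 597) = 1798 / 2395 = 0.7507
Estimated eligible among unknowns = 0.7507 × 804 = 603.56
Denominator = 1798 + 603.56 = 2401.56
RR3 = 942 / 2401.56 = 0.3922

39.2%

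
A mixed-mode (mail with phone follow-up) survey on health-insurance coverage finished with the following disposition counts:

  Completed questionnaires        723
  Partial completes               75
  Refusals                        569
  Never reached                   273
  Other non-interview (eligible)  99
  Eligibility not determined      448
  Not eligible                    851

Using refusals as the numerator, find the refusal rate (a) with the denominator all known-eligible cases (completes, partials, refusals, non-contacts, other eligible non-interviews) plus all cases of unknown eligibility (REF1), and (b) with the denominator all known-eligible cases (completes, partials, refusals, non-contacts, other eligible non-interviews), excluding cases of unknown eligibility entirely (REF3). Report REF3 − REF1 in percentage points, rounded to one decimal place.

Num = 569
Base = 723 + 75 + 569 + 273 + 99 + 448 = 2187
REF1 = 569 / 2187 = 0.2602
Base = 723 + 75 + 569 + 273 + 99 = 1739
REF3 = 569 / 1739 = 0.3272
Difference = 32.72 − 26.02 = 6.70 percentage points

6.7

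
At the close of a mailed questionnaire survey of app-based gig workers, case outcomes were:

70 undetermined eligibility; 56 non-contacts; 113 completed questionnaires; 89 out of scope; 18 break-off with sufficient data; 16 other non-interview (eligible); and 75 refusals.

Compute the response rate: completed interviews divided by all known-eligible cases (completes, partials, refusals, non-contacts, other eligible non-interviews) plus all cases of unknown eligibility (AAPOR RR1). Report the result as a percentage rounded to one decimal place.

32.5%

Num = 113
Denominator = 113 + 18 + 75 + 56 + 16 + 70 = 348
RR1 = 113 / 348 = 0.3247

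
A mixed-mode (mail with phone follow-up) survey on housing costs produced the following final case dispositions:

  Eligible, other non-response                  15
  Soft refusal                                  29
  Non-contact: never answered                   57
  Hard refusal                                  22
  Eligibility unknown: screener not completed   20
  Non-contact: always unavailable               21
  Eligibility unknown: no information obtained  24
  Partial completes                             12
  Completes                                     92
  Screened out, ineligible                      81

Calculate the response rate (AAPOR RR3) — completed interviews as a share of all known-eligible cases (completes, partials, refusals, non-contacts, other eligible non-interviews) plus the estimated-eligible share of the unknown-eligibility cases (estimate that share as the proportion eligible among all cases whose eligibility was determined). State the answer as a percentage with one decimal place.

32.7%

Declined to participate = 22 + 29 = 51
Never reached = 57 + 21 = 78
Unknown if eligible = 20 + 24 = 44
Top: 92
Eligible (known): 92 + 12 + 51 + 78 + 15 = 248
e = 248 / (248 + 81) = 248 / 329 = 0.7538
Estimated eligible among unknowns: 0.7538 × 44 = 33.17
Base: 248 + 33.17 = 281.17
RR3 = 92 / 281.17 = 0.3272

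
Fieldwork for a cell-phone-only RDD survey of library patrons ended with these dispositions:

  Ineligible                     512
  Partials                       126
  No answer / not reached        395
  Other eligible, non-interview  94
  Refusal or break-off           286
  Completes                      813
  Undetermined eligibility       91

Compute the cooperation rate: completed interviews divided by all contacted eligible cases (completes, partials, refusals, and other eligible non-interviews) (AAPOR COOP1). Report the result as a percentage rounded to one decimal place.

Numerator: 813
Base: 813 + 126 + 286 + 94 = 1319
COOP1 = 813 / 1319 = 0.6164

61.6%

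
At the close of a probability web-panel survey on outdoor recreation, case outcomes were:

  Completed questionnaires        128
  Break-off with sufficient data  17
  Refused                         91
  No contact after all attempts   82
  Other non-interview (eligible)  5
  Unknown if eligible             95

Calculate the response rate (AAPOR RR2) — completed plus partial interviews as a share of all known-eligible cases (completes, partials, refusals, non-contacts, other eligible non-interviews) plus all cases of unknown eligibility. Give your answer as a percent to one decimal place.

34.7%

Numerator = 128 + 17 = 145
Denom = 128 + 17 + 91 + 82 + 5 + 95 = 418
RR2 = 145 / 418 = 0.3469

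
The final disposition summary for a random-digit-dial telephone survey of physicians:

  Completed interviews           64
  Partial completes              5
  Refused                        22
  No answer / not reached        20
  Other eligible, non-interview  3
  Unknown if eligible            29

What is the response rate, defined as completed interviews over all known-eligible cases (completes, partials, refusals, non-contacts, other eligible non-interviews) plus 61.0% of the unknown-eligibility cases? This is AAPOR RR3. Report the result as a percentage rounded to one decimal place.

Num → 64
Determined eligible → 64 + 5 + 22 + 20 + 3 = 114
Estimated eligible among unknowns → 0.6100 × 29 = 17.69
Base → 114 + 17.69 = 131.69
RR3 = 64 / 131.69 = 0.4860

48.6%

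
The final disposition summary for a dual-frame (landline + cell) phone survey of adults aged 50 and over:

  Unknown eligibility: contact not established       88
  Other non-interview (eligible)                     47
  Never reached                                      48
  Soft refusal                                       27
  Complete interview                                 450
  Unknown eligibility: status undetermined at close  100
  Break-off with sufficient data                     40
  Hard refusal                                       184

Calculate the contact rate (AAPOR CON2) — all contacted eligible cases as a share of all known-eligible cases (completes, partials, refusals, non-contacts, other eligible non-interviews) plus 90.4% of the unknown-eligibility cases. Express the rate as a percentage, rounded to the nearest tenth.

77.4%

Declined to participate = 184 + 27 = 211
Unknown if eligible = 88 + 100 = 188
Numerator: 450 + 40 + 211 + 47 = 748
Known eligible: 450 + 40 + 211 + 48 + 47 = 796
Eligible share of unknowns: 0.9040 × 188 = 169.95
Base: 796 + 169.95 = 965.95
CON2 = 748 / 965.95 = 0.7744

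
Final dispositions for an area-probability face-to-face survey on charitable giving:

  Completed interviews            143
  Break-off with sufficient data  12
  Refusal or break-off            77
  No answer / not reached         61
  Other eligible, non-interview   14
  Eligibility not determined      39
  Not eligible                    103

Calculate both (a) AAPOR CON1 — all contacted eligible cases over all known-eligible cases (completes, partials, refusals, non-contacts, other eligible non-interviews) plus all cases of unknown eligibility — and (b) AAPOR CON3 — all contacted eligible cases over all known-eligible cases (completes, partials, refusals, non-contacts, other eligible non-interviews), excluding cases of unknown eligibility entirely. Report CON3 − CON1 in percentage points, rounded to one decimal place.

9.0

Num → 143 + 12 + 77 + 14 = 246
Denominator → 143 + 12 + 77 + 61 + 14 + 39 = 346
CON1 = 246 / 346 = 0.7110
Denominator → 143 + 12 + 77 + 61 + 14 = 307
CON3 = 246 / 307 = 0.8013
Difference = 80.13 − 71.10 = 9.03 percentage points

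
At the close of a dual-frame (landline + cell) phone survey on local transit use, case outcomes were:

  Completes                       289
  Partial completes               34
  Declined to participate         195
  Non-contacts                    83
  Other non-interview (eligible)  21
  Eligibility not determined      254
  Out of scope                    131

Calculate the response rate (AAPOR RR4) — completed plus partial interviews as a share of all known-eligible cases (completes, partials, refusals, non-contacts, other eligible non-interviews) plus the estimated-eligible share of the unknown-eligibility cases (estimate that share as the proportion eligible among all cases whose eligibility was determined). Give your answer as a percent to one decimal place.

Num → 289 + 34 = 323
Known eligible → 289 + 34 + 195 + 83 + 21 = 622
e = 622 / (622 + 131) = 622 / 753 = 0.8260
e × U → 0.8260 × 254 = 209.80
Base → 622 + 209.80 = 831.80
RR4 = 323 / 831.80 = 0.3883

38.8%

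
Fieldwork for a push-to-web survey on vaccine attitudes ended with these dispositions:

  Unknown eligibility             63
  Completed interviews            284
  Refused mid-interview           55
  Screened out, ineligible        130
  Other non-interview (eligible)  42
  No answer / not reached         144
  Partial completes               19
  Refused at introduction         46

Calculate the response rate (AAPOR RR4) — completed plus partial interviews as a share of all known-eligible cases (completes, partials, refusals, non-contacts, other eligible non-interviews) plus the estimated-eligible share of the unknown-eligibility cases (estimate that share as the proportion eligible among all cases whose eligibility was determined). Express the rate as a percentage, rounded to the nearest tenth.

Declined to participate = 46 + 55 = 101
Numerator: 284 + 19 = 303
Determined eligible: 284 + 19 + 101 + 144 + 42 = 590
e = 590 / (590 + 130) = 590 / 720 = 0.8194
Eligible share of unknowns: 0.8194 × 63 = 51.62
Base: 590 + 51.62 = 641.62
RR4 = 303 / 641.62 = 0.4722

47.2%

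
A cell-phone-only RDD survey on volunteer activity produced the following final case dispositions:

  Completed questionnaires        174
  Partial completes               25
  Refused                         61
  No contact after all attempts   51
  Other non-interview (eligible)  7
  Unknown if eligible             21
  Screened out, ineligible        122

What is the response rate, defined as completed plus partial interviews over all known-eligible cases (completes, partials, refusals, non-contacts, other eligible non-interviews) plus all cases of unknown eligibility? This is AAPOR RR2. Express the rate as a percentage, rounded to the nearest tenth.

Numerator: 174 + 25 = 199
Denom: 174 + 25 + 61 + 51 + 7 + 21 = 339
RR2 = 199 / 339 = 0.5870

58.7%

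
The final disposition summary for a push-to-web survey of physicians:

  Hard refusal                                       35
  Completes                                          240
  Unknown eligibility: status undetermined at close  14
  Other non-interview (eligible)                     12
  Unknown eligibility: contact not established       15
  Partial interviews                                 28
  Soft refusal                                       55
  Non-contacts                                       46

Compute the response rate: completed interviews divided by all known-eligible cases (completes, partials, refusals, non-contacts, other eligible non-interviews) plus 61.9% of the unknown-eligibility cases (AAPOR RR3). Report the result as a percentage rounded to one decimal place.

55.3%

Refused = 35 + 55 = 90
Eligibility not determined = 15 + 14 = 29
Top: 240
Known eligible: 240 + 28 + 90 + 46 + 12 = 416
Estimated eligible among unknowns: 0.6190 × 29 = 17.95
Denom: 416 + 17.95 = 433.95
RR3 = 240 / 433.95 = 0.5531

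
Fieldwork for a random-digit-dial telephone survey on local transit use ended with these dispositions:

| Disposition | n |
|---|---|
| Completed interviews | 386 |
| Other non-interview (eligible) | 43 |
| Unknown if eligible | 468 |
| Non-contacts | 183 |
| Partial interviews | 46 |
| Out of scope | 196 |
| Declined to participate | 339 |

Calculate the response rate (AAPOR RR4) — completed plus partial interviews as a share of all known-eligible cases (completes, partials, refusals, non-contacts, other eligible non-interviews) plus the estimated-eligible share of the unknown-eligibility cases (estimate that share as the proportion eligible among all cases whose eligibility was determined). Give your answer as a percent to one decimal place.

Top = 386 + 46 = 432
Determined eligible = 386 + 46 + 339 + 183 + 43 = 997
e = 997 / (997 + 196) = 997 / 1193 = 0.8357
Eligible share of unknowns = 0.8357 × 468 = 391.11
Base = 997 + 391.11 = 1388.11
RR4 = 432 / 1388.11 = 0.3112

31.1%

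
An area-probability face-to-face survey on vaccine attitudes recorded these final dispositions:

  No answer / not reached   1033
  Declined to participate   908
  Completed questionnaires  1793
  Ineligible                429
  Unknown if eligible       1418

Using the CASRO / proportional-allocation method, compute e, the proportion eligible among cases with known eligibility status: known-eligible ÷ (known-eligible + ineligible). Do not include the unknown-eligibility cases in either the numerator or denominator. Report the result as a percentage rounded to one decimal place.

89.7%

Eligible (known) → 1793 + 908 + 1033 = 3734
e = 3734 / (3734 + 429) = 3734 / 4163 = 0.8969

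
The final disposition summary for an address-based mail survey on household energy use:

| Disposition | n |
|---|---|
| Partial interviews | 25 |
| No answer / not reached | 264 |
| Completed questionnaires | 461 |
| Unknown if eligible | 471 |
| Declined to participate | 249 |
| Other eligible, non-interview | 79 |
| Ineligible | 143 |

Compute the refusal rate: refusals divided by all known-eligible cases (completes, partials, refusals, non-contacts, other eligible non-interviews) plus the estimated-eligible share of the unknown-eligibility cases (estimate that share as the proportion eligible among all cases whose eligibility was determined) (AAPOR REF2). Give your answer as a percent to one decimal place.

16.7%

Top → 249
Known eligible → 461 + 25 + 249 + 264 + 79 = 1078
e = 1078 / (1078 + 143) = 1078 / 1221 = 0.8829
Eligible share of unknowns → 0.8829 × 471 = 415.85
Denominator → 1078 + 415.85 = 1493.85
REF2 = 249 / 1493.85 = 0.1667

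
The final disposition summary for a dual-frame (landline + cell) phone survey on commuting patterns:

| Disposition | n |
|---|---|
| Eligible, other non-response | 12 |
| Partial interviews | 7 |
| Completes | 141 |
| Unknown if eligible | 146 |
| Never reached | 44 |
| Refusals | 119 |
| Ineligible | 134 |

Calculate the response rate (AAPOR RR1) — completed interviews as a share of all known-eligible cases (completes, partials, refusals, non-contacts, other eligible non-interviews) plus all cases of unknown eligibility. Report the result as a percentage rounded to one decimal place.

30.1%

Top: 141
Denom: 141 + 7 + 119 + 44 + 12 + 146 = 469
RR1 = 141 / 469 = 0.3006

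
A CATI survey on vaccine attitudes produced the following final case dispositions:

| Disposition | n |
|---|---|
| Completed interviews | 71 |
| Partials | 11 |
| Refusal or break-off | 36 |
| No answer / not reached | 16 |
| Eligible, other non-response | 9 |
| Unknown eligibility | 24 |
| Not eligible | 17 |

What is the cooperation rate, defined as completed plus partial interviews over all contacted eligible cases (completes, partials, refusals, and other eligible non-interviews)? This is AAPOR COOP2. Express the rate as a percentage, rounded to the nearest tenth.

Num → 71 + 11 = 82
Base → 71 + 11 + 36 + 9 = 127
COOP2 = 82 / 127 = 0.6457

64.6%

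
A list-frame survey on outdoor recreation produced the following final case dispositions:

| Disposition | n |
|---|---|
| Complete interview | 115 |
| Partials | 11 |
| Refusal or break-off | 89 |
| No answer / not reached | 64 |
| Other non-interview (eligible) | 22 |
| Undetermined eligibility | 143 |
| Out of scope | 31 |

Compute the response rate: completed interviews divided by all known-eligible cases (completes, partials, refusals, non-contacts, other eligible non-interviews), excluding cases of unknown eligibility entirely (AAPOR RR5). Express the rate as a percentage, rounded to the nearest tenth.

38.2%

Numerator → 115
Base → 115 + 11 + 89 + 64 + 22 = 301
RR5 = 115 / 301 = 0.3821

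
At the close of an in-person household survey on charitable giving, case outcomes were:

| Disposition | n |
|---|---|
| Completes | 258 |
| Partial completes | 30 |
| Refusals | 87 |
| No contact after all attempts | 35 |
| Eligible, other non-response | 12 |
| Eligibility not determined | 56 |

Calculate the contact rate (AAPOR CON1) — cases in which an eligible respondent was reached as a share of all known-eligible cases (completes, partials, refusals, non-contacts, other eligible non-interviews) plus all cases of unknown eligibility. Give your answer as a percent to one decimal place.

81.0%

Numerator: 258 + 30 + 87 + 12 = 387
Denom: 258 + 30 + 87 + 35 + 12 + 56 = 478
CON1 = 387 / 478 = 0.8096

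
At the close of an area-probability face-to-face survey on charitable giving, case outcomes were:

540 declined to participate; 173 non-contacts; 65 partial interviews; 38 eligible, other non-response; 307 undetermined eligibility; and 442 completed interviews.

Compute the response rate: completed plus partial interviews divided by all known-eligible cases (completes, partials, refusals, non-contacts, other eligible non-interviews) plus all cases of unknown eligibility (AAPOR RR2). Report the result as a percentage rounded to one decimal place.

32.4%

Numerator: 442 + 65 = 507
Base: 442 + 65 + 540 + 173 + 38 + 307 = 1565
RR2 = 507 / 1565 = 0.3240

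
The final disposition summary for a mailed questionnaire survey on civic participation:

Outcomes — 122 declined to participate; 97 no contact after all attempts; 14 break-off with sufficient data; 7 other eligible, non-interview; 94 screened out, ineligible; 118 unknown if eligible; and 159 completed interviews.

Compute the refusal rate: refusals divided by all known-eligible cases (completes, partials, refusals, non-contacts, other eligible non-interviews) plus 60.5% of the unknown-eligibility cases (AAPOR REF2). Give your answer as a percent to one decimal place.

25.9%

Top → 122
Determined eligible → 159 + 14 + 122 + 97 + 7 = 399
Estimated eligible among unknowns → 0.6050 × 118 = 71.39
Denom → 399 + 71.39 = 470.39
REF2 = 122 / 470.39 = 0.2594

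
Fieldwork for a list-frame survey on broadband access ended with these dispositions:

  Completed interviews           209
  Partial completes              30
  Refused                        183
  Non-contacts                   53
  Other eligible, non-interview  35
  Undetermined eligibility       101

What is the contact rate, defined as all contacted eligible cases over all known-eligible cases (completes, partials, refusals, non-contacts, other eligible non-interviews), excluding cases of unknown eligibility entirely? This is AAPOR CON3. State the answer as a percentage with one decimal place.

Num → 209 + 30 + 183 + 35 = 457
Base → 209 + 30 + 183 + 53 + 35 = 510
CON3 = 457 / 510 = 0.8961

89.6%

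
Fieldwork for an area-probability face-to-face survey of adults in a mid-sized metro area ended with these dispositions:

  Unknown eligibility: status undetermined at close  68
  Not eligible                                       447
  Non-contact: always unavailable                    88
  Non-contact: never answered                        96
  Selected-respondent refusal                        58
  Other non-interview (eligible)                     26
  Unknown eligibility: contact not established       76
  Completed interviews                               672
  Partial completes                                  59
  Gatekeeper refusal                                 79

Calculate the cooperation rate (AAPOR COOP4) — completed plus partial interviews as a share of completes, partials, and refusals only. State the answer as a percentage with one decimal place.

84.2%

Refused = 79 + 58 = 137
Never reached = 96 + 88 = 184
Undetermined eligibility = 76 + 68 = 144
Top → 672 + 59 = 731
Denominator → 672 + 59 + 137 = 868
COOP4 = 731 / 868 = 0.8422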